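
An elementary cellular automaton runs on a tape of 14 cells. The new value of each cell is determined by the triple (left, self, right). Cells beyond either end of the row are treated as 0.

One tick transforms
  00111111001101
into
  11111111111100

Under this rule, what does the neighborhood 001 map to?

At position 1 the neighborhood is 001; the next row has 1 there.

1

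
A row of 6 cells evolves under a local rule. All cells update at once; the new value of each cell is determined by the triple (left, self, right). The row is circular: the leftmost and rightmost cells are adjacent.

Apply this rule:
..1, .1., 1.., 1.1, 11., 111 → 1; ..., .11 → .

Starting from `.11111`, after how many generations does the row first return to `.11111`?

generation 1: 1.1111
generation 2: 11.111
generation 3: 111.11
generation 4: 1111.1
generation 5: 11111.
generation 6: .11111

6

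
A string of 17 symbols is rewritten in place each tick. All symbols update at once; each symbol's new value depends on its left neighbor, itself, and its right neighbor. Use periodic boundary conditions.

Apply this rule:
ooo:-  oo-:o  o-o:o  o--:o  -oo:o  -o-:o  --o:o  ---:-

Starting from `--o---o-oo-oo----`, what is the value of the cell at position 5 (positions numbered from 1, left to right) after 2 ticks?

o

-ooo-ooooooooo---
oo-ooo-------oo--
position 5 holds o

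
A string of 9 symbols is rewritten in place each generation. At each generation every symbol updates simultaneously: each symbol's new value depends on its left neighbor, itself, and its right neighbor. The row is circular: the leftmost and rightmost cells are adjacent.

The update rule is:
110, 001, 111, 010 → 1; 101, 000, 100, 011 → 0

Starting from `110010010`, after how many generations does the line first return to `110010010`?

010110110
110010010

2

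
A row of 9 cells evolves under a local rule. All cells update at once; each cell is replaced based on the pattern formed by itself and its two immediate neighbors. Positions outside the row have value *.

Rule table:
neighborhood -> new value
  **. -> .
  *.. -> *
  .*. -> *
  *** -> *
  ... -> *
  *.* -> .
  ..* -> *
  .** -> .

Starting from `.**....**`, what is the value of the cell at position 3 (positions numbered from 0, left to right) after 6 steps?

.

...****.*
***.**...
**....***
*.****.**
...**...*
***..***.
position 3 holds .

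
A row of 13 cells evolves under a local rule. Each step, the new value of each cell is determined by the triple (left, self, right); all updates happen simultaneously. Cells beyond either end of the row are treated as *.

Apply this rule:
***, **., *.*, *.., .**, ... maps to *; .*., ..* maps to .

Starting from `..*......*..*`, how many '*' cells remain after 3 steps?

step 1: *..*****..*.*
step 2: **.******..**
step 3: **********.**
count of *: 12

12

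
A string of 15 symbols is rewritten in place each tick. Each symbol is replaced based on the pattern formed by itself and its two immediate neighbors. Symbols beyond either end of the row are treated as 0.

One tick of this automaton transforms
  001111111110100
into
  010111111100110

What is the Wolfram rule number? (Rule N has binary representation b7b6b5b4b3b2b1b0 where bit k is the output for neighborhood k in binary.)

position 3: 111 → 1  (bit 7 = 1)
position 10: 110 → 0  (bit 6 = 0)
position 11: 101 → 0  (bit 5 = 0)
position 13: 100 → 1  (bit 4 = 1)
position 2: 011 → 0  (bit 3 = 0)
position 12: 010 → 1  (bit 2 = 1)
position 1: 001 → 1  (bit 1 = 1)
position 0: 000 → 0  (bit 0 = 0)
bits b7..b0 = 10010110 = 150

150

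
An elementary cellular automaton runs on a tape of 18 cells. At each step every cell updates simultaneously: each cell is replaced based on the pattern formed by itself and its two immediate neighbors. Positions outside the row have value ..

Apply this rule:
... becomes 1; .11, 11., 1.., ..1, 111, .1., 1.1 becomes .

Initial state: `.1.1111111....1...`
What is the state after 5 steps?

...........11...11

...........11...11
1111111111....1...
...........11...11  (repeats step 1; period 2)
step 5: ...........11...11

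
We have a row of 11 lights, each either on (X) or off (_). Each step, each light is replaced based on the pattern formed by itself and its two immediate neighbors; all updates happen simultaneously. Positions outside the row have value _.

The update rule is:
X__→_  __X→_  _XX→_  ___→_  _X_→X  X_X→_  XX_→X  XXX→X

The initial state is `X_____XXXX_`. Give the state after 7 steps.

X______XXX_
X_______XX_
X________X_
X________X_  (fixed point — unchanged through step 7)

X________X_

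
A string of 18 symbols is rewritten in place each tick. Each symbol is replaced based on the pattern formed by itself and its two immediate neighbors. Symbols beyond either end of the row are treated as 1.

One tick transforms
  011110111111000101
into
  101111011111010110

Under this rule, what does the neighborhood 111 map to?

At position 2 the neighborhood is 111; the next row has 1 there.

1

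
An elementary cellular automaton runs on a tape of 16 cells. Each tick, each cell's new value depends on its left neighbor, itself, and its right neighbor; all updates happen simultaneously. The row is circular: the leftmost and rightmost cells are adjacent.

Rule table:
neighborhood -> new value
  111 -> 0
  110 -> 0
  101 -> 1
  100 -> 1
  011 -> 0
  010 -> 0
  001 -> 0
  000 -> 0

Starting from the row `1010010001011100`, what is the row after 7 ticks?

1000100101001000

0101001000100010
0010100100010001
1001010010001000
0100101001000100
0010010100100010
0001001010010001
1000100101001000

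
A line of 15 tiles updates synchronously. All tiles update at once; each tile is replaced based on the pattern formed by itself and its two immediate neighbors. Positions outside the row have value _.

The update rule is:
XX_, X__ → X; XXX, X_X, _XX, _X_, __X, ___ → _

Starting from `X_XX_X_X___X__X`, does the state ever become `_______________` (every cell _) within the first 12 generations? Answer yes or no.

generation 1: ___X____X___X__
generation 2: ____X____X___X_
generation 3: _____X____X___X
generation 4: ______X____X___
generation 5: _______X____X__
generation 6: ________X____X_
generation 7: _________X____X
generation 8: __________X____
generation 9: ___________X___
generation 10: ____________X__
generation 11: _____________X_
generation 12: ______________X
generation 12 is ______________X, still not uniform _

no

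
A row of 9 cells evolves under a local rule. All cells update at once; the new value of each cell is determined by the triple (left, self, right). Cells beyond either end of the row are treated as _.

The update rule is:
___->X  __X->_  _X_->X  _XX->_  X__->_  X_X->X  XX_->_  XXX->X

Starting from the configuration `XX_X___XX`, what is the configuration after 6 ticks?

_XX_XXXX_

__XX_X___
X___XX_XX
X_X___X__
XXX_X_X_X
_X_XXXXXX
_XX_XXXX_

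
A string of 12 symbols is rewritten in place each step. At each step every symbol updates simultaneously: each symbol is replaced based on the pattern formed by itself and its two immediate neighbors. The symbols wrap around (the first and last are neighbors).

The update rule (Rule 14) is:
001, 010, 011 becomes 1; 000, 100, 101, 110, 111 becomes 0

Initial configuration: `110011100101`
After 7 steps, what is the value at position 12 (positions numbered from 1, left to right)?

1

000110001101
001100011001
011000110011
010001100110
110011001100
100110011001
001100110011
position 12 holds 1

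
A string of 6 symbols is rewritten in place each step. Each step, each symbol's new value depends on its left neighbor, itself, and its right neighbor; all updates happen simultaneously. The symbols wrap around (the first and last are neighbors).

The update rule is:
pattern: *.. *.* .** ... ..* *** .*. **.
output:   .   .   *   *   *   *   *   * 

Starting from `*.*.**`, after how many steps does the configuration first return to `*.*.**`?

1

*.*.**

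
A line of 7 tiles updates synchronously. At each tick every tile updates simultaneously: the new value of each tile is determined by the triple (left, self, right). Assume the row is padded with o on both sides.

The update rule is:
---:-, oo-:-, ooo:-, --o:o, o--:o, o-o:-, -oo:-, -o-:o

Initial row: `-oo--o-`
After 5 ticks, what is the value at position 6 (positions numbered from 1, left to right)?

---ooo-
o-o----
--oo--o
oo--oo-
--oo---
position 6 holds -

-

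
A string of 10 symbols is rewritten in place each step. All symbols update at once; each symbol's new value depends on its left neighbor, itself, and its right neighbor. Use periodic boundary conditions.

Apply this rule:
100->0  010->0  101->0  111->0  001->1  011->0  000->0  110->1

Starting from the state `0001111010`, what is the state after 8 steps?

0000010001

step 1: 0010001000
step 2: 0100010000
step 3: 1000100000
step 4: 0001000001
step 5: 0010000010
step 6: 0100000100
step 7: 1000001000
step 8: 0000010001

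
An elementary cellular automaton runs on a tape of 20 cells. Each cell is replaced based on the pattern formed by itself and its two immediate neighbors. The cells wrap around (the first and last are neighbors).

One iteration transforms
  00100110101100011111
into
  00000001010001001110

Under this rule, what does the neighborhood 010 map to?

At position 2 the neighborhood is 010; the next row has 0 there.

0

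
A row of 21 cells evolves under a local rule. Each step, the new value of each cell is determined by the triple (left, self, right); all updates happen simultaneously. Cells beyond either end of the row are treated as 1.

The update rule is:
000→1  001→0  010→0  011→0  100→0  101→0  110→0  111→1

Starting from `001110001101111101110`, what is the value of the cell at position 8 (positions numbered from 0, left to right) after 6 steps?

000100100000111000100
010000001110010010000
000111100100000000110
010011000001111110000
000000011100111100110
011111001000011000000
position 8 holds 1

1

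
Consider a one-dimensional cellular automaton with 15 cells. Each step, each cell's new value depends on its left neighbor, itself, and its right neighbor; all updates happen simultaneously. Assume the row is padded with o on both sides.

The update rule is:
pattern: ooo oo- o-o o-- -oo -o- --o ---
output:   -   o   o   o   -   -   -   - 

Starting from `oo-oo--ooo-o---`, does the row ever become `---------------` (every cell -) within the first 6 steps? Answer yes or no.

no

step 1: -oo-oo---oo-o--
step 2: o-oo-oo---oo-o-
step 3: oo-oo-oo---oo-o
step 4: -oo-oo-oo---oo-
step 5: o-oo-oo-oo---oo
step 6: oo-oo-oo-oo----
step 6 is oo-oo-oo-oo----, still not uniform -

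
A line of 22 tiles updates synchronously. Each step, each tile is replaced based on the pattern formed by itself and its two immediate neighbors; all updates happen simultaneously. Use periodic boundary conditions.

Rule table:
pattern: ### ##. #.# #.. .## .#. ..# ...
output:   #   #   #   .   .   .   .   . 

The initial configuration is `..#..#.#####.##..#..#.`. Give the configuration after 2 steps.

.......#.#####........

......#.#####.#.......
.......#.#####........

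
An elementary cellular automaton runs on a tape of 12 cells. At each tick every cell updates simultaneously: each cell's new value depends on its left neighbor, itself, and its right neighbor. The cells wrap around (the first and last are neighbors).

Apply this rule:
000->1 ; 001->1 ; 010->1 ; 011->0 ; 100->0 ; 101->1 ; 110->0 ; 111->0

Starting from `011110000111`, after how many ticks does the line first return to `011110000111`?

24

100000111000
101111000011
010000011100
110111100001
001000001110
111011110000
000100000111
011101111000
100010000011
001110111100
110001000001
000111011110
111000100000
000011101111
011100010000
100001110111
001110001000
110000111011
000111000100
111000011101
000011100010
111100001110
000001110001
011110000111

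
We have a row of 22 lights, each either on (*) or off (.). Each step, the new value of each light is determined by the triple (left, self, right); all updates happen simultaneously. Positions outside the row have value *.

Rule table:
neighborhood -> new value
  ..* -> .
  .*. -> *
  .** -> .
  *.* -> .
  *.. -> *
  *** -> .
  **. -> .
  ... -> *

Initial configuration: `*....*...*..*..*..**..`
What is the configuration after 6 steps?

...............****.*.

step 1: .***.***.**.**.**...*.
step 2: .................**.*.
step 3: ****************....*.
step 4: ................***.*.
step 5: ***************.....*.
step 6: ...............****.*.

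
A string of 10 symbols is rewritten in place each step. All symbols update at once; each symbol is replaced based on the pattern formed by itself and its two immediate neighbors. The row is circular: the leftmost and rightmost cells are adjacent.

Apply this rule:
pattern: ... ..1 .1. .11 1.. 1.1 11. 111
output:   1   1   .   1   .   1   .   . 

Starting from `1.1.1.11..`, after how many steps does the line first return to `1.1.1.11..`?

step 1: .1.1.11..1
step 2: 1.1.11..1.
step 3: .1.11..1.1
step 4: 1.11..1.1.
step 5: .11..1.1.1
step 6: 11..1.1.1.
step 7: 1..1.1.1.1
step 8: ..1.1.1.11
step 9: .1.1.1.11.
step 10: 1.1.1.11..

10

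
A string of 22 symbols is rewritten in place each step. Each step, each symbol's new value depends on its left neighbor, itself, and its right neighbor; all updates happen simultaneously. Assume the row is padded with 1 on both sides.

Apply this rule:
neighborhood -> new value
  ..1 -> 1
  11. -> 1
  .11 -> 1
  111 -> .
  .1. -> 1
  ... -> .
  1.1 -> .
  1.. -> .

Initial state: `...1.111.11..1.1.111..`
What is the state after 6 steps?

.1.1.1.1.11.11.1.1.1.1

..11.1.1.11.11.1.1.1.1
.111.1.1.11.11.1.1.1.1
.1.1.1.1.11.11.1.1.1.1
.1.1.1.1.11.11.1.1.1.1  (fixed point — unchanged through step 6)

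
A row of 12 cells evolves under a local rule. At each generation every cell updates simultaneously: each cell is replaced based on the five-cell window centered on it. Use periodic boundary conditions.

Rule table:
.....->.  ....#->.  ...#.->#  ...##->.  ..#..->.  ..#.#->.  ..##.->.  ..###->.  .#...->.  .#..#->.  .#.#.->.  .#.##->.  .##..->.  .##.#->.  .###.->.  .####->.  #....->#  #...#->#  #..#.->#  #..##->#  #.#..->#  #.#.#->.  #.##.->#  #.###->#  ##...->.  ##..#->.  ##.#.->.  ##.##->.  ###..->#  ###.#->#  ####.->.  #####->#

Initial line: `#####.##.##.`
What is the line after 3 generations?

.#...#..#.#.

generation 1: #.#.#.#..#..
generation 2: ......#.#..#
generation 3: .#...#..#.#.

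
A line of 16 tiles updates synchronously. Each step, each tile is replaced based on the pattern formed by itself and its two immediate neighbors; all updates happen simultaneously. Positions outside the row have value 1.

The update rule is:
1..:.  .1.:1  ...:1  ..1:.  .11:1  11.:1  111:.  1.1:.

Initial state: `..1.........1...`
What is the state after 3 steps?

step 1: ..1.1111111.1.1.
step 2: ..1.1.....1.1.1.
step 3: ..1.1.111.1.1.1.

..1.1.111.1.1.1.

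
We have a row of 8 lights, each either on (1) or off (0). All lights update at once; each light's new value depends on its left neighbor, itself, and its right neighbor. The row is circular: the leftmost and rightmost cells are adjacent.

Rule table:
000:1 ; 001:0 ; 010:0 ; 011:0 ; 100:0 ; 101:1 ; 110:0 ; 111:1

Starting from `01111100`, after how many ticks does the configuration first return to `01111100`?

00111001
00010000
11000111
10010011
00000001
01111100

6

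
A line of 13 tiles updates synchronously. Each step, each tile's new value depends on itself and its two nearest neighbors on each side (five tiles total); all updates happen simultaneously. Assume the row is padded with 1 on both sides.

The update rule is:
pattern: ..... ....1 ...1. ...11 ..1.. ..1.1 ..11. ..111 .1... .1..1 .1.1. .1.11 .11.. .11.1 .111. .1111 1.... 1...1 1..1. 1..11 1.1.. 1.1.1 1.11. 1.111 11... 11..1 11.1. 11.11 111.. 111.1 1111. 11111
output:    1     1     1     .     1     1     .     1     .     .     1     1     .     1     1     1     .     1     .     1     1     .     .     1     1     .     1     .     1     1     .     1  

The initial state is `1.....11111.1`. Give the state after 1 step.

11.11.111.1.1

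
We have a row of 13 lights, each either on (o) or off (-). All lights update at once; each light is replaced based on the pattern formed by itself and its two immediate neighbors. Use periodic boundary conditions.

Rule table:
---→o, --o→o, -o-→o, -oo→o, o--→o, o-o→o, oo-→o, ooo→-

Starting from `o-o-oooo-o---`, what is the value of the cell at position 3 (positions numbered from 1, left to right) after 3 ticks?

o

tick 1: ooooo--oooooo
tick 2: ----oooo-----
tick 3: ooooo--oooooo
position 3 holds o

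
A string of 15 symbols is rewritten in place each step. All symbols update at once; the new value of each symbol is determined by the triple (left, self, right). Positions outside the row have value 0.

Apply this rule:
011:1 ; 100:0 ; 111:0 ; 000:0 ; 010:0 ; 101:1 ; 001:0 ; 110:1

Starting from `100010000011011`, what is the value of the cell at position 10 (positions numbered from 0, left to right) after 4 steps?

0

step 1: 000000000011111
step 2: 000000000010001
step 3: 000000000000000
step 4: 000000000000000
position 10 holds 0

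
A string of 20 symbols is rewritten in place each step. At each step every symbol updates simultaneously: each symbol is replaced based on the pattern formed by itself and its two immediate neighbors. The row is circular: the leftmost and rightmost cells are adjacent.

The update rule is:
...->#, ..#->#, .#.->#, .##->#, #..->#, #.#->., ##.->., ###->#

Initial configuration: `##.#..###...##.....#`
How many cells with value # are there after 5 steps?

16

step 1: #..#####.####.######
step 2: .######..###..######
step 3: .#####.####.#######.
step 4: #####..###..######.#
step 5: ####.####.#######..#
count of #: 16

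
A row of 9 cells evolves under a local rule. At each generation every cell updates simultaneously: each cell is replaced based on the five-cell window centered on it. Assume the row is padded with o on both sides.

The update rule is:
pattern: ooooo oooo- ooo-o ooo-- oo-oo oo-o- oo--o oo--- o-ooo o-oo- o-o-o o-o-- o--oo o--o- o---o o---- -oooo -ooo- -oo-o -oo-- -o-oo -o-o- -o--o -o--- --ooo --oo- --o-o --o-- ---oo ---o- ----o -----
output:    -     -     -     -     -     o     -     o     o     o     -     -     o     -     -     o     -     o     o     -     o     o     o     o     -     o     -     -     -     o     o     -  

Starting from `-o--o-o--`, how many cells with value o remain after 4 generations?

3

o-o--o-oo
-o-o--oo-
o-o-oooo-
-o-oo----
count of o: 3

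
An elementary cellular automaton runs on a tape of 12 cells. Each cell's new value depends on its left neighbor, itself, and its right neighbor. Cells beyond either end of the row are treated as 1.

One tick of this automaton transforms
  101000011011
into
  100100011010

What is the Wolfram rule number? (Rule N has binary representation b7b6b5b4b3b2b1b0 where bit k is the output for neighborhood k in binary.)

position 11: 111 → 0  (bit 7 = 0)
position 0: 110 → 1  (bit 6 = 1)
position 1: 101 → 0  (bit 5 = 0)
position 3: 100 → 1  (bit 4 = 1)
position 7: 011 → 1  (bit 3 = 1)
position 2: 010 → 0  (bit 2 = 0)
position 6: 001 → 0  (bit 1 = 0)
position 4: 000 → 0  (bit 0 = 0)
bits b7..b0 = 01011000 = 88

88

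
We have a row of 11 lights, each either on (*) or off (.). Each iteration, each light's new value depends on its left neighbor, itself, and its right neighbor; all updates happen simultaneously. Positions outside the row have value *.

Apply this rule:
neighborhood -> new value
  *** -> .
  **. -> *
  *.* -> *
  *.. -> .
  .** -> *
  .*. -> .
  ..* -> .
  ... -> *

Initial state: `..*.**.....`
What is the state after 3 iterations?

*.*.**.***.

iteration 1: ...***.***.
iteration 2: .*.*.***.**
iteration 3: *.*.**.***.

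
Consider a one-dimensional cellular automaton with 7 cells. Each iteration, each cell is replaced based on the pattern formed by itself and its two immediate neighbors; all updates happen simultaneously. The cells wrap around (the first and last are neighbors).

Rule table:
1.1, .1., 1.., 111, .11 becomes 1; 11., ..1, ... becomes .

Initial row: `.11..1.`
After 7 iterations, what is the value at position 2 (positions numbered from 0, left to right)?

iteration 1: .1.1.11
iteration 2: 111111.
iteration 3: 11111.1
iteration 4: 1111.11
iteration 5: 111.111
iteration 6: 11.1111
iteration 7: 1.11111
position 2 holds 1

1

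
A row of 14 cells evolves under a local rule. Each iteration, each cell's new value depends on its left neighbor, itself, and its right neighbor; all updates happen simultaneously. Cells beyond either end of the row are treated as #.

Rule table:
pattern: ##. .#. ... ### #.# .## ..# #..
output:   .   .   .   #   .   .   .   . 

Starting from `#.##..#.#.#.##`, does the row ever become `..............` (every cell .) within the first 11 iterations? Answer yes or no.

iteration 1: .............#
iteration 2: ..............
all cells are . at iteration 2

yes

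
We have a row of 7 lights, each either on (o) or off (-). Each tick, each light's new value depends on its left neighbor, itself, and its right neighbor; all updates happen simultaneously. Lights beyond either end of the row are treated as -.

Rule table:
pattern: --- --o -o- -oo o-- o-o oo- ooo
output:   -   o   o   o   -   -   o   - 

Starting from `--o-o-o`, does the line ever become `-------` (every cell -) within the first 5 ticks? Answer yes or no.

-oo-o-o
ooo-o-o
o-o-o-o
o-o-o-o  (fixed point — unchanged through tick 5)
tick 5 is o-o-o-o, still not uniform -

no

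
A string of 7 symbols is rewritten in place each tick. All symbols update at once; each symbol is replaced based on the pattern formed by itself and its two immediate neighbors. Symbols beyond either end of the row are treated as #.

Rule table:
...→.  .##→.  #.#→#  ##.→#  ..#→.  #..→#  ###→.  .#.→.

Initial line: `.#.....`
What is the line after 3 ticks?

#.#....
##.#...
.##.#..

.##.#..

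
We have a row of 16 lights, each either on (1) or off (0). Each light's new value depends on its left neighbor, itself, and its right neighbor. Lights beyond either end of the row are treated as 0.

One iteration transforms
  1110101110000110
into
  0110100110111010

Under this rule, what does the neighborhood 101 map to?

At position 3 the neighborhood is 101; the next row has 0 there.

0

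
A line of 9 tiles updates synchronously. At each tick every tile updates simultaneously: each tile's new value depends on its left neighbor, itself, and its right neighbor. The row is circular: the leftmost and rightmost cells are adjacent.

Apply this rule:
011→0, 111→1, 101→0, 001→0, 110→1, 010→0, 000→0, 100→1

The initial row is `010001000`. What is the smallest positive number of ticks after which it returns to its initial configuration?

9

001000100
000100010
000010001
100001000
010000100
001000010
000100001
100010000
010001000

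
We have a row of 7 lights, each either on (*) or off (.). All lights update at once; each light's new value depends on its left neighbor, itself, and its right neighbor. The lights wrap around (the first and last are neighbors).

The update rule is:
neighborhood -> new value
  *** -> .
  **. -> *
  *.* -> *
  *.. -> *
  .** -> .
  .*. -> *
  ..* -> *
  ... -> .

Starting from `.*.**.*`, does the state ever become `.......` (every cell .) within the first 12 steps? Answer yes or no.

no

***.***
..**...
.*.**..
***.**.
..**.**
**.**.*
.**.**.
*.**.**
**.**..
.**.***
*.**..*
**.***.
step 12 is **.***., still not uniform .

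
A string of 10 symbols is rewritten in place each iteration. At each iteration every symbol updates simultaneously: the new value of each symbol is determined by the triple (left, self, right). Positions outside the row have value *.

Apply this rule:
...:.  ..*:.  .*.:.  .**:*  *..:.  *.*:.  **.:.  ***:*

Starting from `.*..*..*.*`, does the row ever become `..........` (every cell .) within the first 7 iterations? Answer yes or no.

no

iteration 1: .........*
iteration 2: .........*  (fixed point — unchanged through iteration 7)
iteration 7 is .........*, still not uniform .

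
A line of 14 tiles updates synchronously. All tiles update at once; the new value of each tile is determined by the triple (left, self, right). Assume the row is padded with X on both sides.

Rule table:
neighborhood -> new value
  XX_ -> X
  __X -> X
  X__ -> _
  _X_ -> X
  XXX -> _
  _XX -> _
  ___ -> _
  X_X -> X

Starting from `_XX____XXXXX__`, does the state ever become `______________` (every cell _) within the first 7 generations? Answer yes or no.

X_X___X____X_X
XXX__XX___XXX_
__X_X_X__X__XX
_XXXXXX_XX_X__
X_____XX_XXX_X
X____X_XX__XX_
X___XXX_X_X_XX
generation 7 is X___XXX_X_X_XX, still not uniform _

no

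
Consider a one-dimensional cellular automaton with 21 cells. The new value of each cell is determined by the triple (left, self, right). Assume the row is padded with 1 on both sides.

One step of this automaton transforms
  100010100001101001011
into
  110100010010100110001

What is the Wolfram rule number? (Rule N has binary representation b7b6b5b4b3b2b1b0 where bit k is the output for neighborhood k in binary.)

210

position 20: 111 → 1  (bit 7 = 1)
position 0: 110 → 1  (bit 6 = 1)
position 5: 101 → 0  (bit 5 = 0)
position 1: 100 → 1  (bit 4 = 1)
position 11: 011 → 0  (bit 3 = 0)
position 4: 010 → 0  (bit 2 = 0)
position 3: 001 → 1  (bit 1 = 1)
position 2: 000 → 0  (bit 0 = 0)
bits b7..b0 = 11010010 = 210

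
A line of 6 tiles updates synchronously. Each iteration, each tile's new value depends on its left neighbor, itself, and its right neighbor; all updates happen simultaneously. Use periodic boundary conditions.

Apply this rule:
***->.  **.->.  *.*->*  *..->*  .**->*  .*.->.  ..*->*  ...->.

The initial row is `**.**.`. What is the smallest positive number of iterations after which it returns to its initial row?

3

*.**.*
.**.**
**.**.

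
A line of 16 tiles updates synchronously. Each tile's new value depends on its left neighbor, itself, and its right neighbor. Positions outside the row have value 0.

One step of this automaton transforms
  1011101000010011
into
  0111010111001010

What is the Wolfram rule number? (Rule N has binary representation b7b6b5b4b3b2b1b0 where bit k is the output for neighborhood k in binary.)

185

position 3: 111 → 1  (bit 7 = 1)
position 4: 110 → 0  (bit 6 = 0)
position 1: 101 → 1  (bit 5 = 1)
position 7: 100 → 1  (bit 4 = 1)
position 2: 011 → 1  (bit 3 = 1)
position 0: 010 → 0  (bit 2 = 0)
position 10: 001 → 0  (bit 1 = 0)
position 8: 000 → 1  (bit 0 = 1)
bits b7..b0 = 10111001 = 185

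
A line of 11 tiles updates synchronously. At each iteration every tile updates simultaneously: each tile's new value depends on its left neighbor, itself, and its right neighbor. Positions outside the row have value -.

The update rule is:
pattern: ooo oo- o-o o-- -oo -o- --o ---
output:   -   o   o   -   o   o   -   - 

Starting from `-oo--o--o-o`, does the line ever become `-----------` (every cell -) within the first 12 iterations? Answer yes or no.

no

-oo--o--ooo
-oo--o--o-o  (repeats iteration 0; period 2)
iteration 12: -oo--o--o-o
iteration 12 is -oo--o--o-o, still not uniform -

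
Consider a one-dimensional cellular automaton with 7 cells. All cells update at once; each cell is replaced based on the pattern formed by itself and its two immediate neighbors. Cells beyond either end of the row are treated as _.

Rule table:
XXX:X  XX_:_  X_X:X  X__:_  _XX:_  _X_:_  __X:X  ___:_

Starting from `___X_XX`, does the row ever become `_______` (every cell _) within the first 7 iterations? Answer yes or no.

yes

__X_X__
_X_X___
X_X____
_X_____
X______
_______
all cells are _ at iteration 6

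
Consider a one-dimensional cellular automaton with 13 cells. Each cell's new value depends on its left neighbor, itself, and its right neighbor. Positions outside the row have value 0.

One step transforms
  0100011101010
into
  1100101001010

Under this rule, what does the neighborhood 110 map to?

At position 7 the neighborhood is 110; the next row has 0 there.

0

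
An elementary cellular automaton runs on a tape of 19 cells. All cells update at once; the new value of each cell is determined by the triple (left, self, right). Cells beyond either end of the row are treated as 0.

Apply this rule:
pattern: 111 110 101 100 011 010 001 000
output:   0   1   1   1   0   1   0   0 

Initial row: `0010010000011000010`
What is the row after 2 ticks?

0001101100000110001

tick 1: 0011011000001100011
tick 2: 0001101100000110001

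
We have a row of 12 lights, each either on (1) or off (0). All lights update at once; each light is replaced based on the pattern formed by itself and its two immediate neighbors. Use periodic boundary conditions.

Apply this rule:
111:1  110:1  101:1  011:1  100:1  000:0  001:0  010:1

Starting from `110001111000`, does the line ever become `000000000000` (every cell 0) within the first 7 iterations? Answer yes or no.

111001111100
111101111110
111111111111
111111111111  (fixed point — unchanged through iteration 7)
iteration 7 is 111111111111, still not uniform 0

no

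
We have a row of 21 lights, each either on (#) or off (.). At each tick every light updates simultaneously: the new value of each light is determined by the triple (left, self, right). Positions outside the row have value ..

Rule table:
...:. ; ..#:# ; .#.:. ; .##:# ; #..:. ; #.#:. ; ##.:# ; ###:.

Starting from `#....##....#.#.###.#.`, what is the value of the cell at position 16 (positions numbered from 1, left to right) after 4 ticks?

.

....###...#....#.#...
...##.#..#....#......
..###...#....#.......
.##.#..#....#........
position 16 holds .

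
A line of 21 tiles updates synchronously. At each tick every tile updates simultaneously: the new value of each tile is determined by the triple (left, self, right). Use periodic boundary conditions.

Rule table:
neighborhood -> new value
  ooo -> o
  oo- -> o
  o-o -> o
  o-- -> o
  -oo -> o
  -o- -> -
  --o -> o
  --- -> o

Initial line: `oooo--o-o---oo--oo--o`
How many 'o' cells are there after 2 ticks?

20

oooooo-o-oooooooooooo
ooooooo-ooooooooooooo
count of o: 20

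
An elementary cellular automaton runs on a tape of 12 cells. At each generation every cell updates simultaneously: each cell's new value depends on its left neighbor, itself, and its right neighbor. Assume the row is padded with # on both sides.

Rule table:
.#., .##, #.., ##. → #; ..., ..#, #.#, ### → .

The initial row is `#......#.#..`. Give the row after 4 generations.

.#.##..#.##.

generation 1: ##.....#.##.
generation 2: .##....#.##.
generation 3: .###...#.##.
generation 4: .#.##..#.##.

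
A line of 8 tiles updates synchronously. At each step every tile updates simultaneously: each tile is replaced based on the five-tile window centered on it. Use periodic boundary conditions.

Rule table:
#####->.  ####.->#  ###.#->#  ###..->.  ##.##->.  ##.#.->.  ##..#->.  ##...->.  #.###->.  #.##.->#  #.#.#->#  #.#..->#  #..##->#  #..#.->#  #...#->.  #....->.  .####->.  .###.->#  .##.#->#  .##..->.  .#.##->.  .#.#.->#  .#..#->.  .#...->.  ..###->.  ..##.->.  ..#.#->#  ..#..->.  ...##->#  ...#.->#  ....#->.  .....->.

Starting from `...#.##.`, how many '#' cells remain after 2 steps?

step 1: ..##.#..
step 2: .#.#.#..
count of #: 3

3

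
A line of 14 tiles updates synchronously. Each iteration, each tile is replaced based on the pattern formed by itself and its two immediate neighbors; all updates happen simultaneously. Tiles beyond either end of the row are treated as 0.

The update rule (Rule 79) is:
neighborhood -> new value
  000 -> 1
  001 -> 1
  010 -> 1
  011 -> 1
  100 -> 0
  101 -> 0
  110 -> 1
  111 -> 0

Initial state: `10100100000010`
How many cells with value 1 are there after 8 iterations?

8

10101101111110
10101101000010
10101101011110
10101101010010
10101101010110
10101101010110  (fixed point — unchanged through iteration 8)
count of 1: 8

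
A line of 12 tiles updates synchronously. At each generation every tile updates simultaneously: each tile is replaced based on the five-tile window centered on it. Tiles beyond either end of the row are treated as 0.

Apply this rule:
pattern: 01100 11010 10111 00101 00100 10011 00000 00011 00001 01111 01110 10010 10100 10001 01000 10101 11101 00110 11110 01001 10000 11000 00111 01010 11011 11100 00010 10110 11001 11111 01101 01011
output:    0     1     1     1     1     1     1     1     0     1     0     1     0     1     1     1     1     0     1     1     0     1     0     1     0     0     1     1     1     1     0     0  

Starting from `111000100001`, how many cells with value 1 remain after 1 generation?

000111110011
count of 1: 7

7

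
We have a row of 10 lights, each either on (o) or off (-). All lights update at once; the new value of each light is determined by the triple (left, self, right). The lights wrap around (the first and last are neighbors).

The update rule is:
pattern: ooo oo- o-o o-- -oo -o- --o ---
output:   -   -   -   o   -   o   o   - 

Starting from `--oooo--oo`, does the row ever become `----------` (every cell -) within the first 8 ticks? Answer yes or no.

oo----oo--
--o--o--oo
oooooooo--
--------oo
o------o--
oo----oooo
--o--o----
-oooooo---
tick 8 is -oooooo---, still not uniform -

no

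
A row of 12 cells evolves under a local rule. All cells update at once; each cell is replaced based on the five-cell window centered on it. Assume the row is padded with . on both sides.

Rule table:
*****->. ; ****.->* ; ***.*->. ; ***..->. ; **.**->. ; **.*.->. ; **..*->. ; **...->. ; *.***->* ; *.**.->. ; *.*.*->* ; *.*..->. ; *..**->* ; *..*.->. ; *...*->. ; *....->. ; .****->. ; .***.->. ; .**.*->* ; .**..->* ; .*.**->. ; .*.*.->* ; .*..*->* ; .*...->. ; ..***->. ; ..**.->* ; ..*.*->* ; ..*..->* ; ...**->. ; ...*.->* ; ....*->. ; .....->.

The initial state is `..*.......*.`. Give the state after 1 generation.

.**......**.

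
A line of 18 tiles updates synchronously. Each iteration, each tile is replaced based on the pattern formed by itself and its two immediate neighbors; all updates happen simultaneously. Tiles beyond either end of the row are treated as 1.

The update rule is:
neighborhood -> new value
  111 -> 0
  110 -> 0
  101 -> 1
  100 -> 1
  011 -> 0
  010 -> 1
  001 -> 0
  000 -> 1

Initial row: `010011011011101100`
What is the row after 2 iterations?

000110110111011011

iteration 1: 111000100100010010
iteration 2: 000110110111011011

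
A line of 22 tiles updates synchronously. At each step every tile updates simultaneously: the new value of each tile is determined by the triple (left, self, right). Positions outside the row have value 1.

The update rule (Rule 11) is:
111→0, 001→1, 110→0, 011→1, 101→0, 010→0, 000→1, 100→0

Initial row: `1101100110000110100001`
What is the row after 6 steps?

step 1: 0001001100111100001111
step 2: 0110011001100001111000
step 3: 0100110011001111000011
step 4: 0001100110011000011110
step 5: 0111001100110011110000
step 6: 0100011001100110000111

0100011001100110000111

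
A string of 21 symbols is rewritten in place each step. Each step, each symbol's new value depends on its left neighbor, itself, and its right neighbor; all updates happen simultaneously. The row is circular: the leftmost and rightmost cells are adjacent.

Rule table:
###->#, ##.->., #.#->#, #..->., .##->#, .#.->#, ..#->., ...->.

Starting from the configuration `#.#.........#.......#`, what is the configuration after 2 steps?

.##.........#.......#
##..........#.......#

##..........#.......#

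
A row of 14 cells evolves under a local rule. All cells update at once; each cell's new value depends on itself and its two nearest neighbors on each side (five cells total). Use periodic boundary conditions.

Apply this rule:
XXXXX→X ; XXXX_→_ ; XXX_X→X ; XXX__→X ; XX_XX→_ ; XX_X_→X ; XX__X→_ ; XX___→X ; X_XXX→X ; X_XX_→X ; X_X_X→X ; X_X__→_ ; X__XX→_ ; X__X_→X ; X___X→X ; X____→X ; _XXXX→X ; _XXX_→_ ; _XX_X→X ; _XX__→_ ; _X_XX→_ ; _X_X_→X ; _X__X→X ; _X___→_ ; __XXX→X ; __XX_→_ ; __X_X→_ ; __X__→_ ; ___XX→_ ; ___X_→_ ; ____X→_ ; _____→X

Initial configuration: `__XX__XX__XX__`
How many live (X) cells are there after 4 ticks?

____________XX
XXXXXXXXXX____
XXXXXXXX_XXX__
XXXXXX_X_X_X__
count of X: 9

9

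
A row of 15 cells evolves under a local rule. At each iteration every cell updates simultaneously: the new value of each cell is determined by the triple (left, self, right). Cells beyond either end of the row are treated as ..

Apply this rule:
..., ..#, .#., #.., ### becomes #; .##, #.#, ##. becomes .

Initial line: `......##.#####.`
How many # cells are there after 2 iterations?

10

iteration 1: ######....###.#
iteration 2: .####.####.#..#
count of #: 10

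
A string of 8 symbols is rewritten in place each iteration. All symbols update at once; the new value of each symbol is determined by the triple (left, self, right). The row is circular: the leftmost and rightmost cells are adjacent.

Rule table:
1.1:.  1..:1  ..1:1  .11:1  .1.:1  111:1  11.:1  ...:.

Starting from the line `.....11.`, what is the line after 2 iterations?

1..11111

....1111
1..11111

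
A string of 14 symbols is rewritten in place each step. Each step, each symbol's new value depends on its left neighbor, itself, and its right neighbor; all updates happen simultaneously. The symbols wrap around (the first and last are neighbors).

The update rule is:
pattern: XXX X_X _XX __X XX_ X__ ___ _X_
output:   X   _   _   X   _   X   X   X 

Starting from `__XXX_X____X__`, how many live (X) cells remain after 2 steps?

11

step 1: XX_X__XXXXXXXX
step 2: X__XXX_XXXXXXX
count of X: 11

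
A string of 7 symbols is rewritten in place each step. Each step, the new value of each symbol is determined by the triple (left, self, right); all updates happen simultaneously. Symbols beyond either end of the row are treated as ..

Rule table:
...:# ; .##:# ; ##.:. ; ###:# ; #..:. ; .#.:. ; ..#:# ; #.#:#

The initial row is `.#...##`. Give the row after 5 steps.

##..#..

#..###.
..###..
####..#
###..#.
##..#..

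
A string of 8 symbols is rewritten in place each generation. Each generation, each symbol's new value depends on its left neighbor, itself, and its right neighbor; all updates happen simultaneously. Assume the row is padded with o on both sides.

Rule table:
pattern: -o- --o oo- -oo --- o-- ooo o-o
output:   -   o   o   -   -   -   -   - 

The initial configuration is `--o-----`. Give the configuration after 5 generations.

---o--o-

-o-----o
------o-
-----o--
----o--o
---o--o-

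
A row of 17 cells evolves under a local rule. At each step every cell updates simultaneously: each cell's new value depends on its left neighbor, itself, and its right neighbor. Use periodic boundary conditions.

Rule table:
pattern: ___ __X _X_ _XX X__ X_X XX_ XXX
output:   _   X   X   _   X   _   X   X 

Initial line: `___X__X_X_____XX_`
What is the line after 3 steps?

XX__XXXXX_X__XXX_

__XXXXX_XX___X_XX
XX_XXXX__XX_XX__X
XX__XXXXX_X__XXX_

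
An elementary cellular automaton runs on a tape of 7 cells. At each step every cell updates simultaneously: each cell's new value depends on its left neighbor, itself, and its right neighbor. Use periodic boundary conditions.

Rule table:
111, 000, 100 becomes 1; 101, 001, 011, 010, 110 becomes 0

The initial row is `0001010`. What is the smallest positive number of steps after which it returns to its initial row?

1100001
1011100
0001010

3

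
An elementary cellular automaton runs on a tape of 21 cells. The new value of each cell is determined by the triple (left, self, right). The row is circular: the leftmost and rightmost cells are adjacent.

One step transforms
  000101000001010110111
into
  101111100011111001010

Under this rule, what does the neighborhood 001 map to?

At position 2 the neighborhood is 001; the next row has 1 there.

1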